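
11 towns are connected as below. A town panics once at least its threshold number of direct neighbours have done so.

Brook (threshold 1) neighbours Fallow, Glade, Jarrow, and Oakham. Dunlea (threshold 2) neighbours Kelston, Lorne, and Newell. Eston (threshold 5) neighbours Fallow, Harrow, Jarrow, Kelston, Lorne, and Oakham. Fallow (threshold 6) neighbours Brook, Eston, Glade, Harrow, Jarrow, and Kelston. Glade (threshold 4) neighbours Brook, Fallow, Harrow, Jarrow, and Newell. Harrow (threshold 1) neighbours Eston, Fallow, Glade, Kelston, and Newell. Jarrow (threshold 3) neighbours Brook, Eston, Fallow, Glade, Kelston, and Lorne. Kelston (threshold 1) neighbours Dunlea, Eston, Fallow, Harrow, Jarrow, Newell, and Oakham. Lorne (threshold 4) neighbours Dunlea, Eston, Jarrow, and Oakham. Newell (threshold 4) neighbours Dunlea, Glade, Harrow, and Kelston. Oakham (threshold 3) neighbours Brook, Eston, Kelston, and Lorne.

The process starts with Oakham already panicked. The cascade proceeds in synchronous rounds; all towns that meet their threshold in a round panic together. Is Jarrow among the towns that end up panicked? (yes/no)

no

Round 1 — Oakham panics (initial).
Round 2 — checking thresholds:
  Brook: 1 of 4 neighbours ≥ 1, panics.
  Eston: 1 of 6 neighbours < 5, below threshold.
  Kelston: 1 of 7 neighbours ≥ 1, panics.
  Lorne: 1 of 4 neighbours < 4, below threshold.
Round 3 — checking thresholds:
  Dunlea: 1 of 3 neighbours < 2, below threshold.
  Eston: 2 of 6 neighbours < 5, below threshold.
  Fallow: 2 of 6 neighbours < 6, below threshold.
  Glade: 1 of 5 neighbours < 4, below threshold.
  Harrow: 1 of 5 neighbours ≥ 1, panics.
  Jarrow: 2 of 6 neighbours < 3, below threshold.
  Lorne: 1 of 4 neighbours < 4, below threshold.
  Newell: 1 of 4 neighbours < 4, below threshold.
Round 4 — no new panics; cascade stops.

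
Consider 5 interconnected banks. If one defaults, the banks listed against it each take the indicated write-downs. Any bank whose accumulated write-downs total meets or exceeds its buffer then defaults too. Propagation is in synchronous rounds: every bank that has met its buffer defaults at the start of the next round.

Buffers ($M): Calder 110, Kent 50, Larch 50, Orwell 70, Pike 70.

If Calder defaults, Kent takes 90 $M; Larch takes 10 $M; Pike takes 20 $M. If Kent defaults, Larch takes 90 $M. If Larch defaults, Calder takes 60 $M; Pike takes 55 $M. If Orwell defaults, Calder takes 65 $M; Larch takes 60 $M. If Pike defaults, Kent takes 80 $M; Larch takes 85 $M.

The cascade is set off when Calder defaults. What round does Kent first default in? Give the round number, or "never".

Round 1 — Calder defaults (initial).
  Kent: +90 → 90 ≥ 50
  Larch: +10 → 10 < 50
  Pike: +20 → 20 < 70
Round 2 — Kent defaults.
  Larch: +90 → 100 ≥ 50
Round 3 — Larch defaults.
  Pike: +55 → 75 ≥ 70
Round 4 — Pike defaults.
No further defaults.

2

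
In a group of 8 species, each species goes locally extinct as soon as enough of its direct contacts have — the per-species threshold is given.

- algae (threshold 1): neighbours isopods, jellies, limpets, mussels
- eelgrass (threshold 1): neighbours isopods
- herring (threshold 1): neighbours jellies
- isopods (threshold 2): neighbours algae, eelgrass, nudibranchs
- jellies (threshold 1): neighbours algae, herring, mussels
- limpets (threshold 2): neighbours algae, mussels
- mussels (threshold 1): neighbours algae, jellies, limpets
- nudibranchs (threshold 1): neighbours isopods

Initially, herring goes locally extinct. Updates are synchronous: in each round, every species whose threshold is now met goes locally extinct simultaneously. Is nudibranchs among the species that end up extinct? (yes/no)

Round 1 — herring goes locally extinct (initial).
Round 2 — checking thresholds:
  jellies: 1 of 3 neighbours ≥ 1, goes locally extinct.
Round 3 — checking thresholds:
  algae: 1 of 4 neighbours ≥ 1, goes locally extinct.
  mussels: 1 of 3 neighbours ≥ 1, goes locally extinct.
Round 4 — checking thresholds:
  isopods: 1 of 3 neighbours < 2, not yet.
  limpets: 2 of 2 neighbours ≥ 2, goes locally extinct.
Round 5 — no new extinctions; cascade stops.

no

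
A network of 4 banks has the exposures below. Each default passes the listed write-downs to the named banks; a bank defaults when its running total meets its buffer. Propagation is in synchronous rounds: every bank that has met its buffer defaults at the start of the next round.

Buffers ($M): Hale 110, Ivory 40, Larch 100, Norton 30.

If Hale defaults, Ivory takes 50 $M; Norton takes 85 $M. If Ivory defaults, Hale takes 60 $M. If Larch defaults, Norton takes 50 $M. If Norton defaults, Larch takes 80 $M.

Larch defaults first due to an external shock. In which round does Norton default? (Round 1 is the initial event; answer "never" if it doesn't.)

Round 1 — Larch defaults (initial).
  Norton: +50 → 50 ≥ 30
Round 2 — Norton defaults.
No further defaults.

2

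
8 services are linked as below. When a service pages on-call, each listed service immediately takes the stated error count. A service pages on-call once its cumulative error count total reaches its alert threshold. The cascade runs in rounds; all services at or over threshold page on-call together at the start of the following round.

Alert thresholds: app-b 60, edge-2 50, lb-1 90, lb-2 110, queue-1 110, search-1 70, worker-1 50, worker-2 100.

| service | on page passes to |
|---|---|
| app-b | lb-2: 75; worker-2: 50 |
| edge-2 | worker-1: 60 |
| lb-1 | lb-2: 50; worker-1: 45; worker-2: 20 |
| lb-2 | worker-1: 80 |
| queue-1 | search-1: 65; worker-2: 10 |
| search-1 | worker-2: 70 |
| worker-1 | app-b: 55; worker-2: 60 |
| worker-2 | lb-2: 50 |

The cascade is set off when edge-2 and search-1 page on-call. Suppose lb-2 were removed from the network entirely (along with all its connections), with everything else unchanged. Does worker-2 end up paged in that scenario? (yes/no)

yes

With lb-2 removed:
Round 1 — edge-2, search-1 page on-call (initial).
  worker-1: +60 → 60 ≥ 50
  worker-2: +70 → 70 < 100
Round 2 — worker-1 pages on-call.
  app-b: +55 → 55 < 60
  worker-2: +60 → 130 ≥ 100
Round 3 — worker-2 pages on-call.
No further pages.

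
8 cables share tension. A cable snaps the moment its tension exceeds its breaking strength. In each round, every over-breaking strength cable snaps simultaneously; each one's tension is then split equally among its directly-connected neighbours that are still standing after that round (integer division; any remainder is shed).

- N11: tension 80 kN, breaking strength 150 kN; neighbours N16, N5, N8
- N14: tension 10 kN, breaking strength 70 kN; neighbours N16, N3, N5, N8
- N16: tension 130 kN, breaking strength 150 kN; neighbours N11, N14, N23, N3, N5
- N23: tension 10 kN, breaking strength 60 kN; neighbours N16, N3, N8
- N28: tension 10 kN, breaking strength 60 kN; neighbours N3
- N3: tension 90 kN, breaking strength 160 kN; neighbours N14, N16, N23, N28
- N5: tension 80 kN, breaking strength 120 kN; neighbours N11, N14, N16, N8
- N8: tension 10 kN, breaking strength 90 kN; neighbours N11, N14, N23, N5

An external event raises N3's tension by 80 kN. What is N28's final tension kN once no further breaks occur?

Round 1 — N3 at 170 > 160. N3 snaps.
  N3 sheds 170 kN to N14, N16, N23, N28: 42 each (2 lost).
    N14: 10+42 = 52 ≤ 70
    N16: 130+42 = 172 > 150
    N23: 10+42 = 52 ≤ 60
    N28: 10+42 = 52 ≤ 60
Round 2 — N16 snaps.
  N16 sheds 172 kN to N11, N14, N23, N5: 43 each.
    N11: 80+43 = 123 ≤ 150
    N14: 52+43 = 95 > 70
    N23: 52+43 = 95 > 60
    N5: 80+43 = 123 > 120
Round 3 — N14, N23, N5 snap.
  N14 sheds 95 kN to N8: 95 each.
    N8: 10+95 = 105 > 90
  N23 sheds 95 kN to N8: 95 each.
    N8: 105+95 = 200 > 90
  N5 sheds 123 kN to N11, N8: 61 each (1 lost).
    N11: 123+61 = 184 > 150
    N8: 200+61 = 261 > 90
Round 4 — N11, N8 snap.
  N11 sheds 184 kN: no online neighbours, lost.
  N8 sheds 261 kN: no online neighbours, lost.
No further breaks.

52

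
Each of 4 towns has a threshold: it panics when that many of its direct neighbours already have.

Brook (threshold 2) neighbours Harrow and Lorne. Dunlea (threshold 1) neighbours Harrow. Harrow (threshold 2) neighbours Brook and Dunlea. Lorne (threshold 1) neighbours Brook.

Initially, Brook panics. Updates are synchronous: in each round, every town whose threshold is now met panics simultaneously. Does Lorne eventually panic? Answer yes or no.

Round 1 — Brook panics (initial).
Round 2 — checking thresholds:
  Harrow: 1 of 2 neighbours < 2, holds.
  Lorne: 1 of 1 neighbours ≥ 1, panics.
Round 3 — no new panics; cascade stops.

yes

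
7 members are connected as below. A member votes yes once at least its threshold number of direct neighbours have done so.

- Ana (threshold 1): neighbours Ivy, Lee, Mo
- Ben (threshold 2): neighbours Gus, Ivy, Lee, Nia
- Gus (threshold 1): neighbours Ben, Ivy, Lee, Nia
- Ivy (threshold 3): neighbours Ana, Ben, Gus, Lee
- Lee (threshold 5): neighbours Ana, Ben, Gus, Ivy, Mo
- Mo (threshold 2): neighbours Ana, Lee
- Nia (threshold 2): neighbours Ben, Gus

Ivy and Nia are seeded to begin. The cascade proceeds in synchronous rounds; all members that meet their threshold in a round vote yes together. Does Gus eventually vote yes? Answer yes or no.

Round 1 — Ivy, Nia vote yes (initial).
Round 2 — checking thresholds:
  Ana: 1 of 3 neighbours ≥ 1, votes yes.
  Ben: 2 of 4 neighbours ≥ 2, votes yes.
  Gus: 2 of 4 neighbours ≥ 1, votes yes.
  Lee: 1 of 5 neighbours < 5, below threshold.
Round 3 — no new yes votes; cascade stops.

yes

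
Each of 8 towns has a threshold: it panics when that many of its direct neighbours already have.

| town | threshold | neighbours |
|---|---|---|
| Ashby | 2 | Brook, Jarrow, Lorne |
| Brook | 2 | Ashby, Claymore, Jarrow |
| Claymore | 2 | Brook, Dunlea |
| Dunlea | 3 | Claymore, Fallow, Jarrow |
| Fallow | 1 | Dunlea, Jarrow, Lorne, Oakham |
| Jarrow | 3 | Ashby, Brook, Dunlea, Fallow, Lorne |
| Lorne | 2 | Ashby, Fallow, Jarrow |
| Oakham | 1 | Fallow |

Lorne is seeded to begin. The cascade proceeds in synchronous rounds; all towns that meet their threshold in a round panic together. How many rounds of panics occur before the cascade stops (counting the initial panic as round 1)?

3

Round 1 — Lorne panics (initial).
Round 2 — checking thresholds:
  Ashby: 1 of 3 neighbours < 2, not yet.
  Fallow: 1 of 4 neighbours ≥ 1, panics.
  Jarrow: 1 of 5 neighbours < 3, not yet.
Round 3 — checking thresholds:
  Ashby: 1 of 3 neighbours < 2, not yet.
  Dunlea: 1 of 3 neighbours < 3, not yet.
  Jarrow: 2 of 5 neighbours < 3, not yet.
  Oakham: 1 of 1 neighbours ≥ 1, panics.
Round 4 — no new panics; cascade stops.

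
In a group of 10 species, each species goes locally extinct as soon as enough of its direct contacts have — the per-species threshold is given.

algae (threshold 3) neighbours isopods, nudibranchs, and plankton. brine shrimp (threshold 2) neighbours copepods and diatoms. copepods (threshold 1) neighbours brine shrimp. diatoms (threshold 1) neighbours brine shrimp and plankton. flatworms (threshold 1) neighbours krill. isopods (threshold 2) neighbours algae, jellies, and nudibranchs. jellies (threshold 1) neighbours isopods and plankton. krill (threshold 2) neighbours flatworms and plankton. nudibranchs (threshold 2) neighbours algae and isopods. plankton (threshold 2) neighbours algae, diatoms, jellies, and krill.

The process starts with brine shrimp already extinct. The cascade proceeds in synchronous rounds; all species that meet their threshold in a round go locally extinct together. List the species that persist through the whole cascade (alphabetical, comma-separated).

algae, flatworms, isopods, jellies, krill, nudibranchs, plankton

Round 1 — brine shrimp goes locally extinct (initial).
Round 2 — checking thresholds:
  copepods: 1 of 1 neighbours ≥ 1, goes locally extinct.
  diatoms: 1 of 2 neighbours ≥ 1, goes locally extinct.
Round 3 — no new extinctions; cascade stops.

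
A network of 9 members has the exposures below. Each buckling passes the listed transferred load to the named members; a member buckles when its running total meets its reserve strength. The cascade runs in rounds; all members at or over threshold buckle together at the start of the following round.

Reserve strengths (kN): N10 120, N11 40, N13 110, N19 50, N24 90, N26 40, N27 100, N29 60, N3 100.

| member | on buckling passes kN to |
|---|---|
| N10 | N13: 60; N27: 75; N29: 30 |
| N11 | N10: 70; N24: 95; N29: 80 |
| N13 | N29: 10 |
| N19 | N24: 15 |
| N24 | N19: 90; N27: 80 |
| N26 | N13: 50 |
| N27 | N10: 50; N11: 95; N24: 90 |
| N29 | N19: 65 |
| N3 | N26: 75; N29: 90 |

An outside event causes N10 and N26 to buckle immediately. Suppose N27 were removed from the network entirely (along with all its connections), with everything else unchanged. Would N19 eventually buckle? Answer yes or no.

no

With N27 removed:
Round 1 — N10, N26 buckle (initial).
  N13: +60+50 → 110 ≥ 110
  N29: +30 → 30 < 60
Round 2 — N13 buckles.
  N29: +10 → 40 < 60
No further bucklings.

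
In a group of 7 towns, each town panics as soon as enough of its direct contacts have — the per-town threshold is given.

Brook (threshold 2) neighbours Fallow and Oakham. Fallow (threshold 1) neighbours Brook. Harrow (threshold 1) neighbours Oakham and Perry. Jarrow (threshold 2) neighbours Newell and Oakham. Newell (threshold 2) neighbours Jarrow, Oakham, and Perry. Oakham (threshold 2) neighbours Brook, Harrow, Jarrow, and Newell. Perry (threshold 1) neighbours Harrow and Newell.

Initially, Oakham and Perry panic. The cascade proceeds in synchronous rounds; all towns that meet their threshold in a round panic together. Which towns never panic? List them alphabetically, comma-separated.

Round 1 — Oakham, Perry panic (initial).
Round 2 — checking thresholds:
  Brook: 1 of 2 neighbours < 2, below threshold.
  Harrow: 2 of 2 neighbours ≥ 1, panics.
  Jarrow: 1 of 2 neighbours < 2, below threshold.
  Newell: 2 of 3 neighbours ≥ 2, panics.
Round 3 — checking thresholds:
  Brook: 1 of 2 neighbours < 2, below threshold.
  Jarrow: 2 of 2 neighbours ≥ 2, panics.
Round 4 — no new panics; cascade stops.

Brook, Fallow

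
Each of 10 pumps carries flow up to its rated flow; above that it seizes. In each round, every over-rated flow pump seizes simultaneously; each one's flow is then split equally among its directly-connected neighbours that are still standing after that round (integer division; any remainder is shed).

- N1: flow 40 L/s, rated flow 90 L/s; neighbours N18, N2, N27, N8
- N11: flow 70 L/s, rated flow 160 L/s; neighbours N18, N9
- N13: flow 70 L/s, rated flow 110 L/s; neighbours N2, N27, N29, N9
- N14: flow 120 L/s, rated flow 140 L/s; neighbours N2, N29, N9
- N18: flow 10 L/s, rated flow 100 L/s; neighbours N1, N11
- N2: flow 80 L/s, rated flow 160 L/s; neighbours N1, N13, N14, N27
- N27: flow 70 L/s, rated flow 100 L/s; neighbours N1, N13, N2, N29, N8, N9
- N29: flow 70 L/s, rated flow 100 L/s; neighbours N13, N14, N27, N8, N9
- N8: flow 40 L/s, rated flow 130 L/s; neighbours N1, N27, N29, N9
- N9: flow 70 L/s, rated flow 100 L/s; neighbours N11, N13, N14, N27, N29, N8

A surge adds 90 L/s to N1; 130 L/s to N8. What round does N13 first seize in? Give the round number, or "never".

Round 1 — N1 at 130 > 90; N8 at 170 > 130. N1, N8 seize.
  N1 sheds 130 L/s to N18, N2, N27: 43 each (1 lost).
    N18: 10+43 = 53 ≤ 100
    N2: 80+43 = 123 ≤ 160
    N27: 70+43 = 113 > 100
  N8 sheds 170 L/s to N27, N29, N9: 56 each (2 lost).
    N27: 113+56 = 169 > 100
    N29: 70+56 = 126 > 100
    N9: 70+56 = 126 > 100
Round 2 — N27, N29, N9 seize.
  N27 sheds 169 L/s to N13, N2: 84 each (1 lost).
    N13: 70+84 = 154 > 110
    N2: 123+84 = 207 > 160
  N29 sheds 126 L/s to N13, N14: 63 each.
    N13: 154+63 = 217 > 110
    N14: 120+63 = 183 > 140
  N9 sheds 126 L/s to N11, N13, N14: 42 each.
    N11: 70+42 = 112 ≤ 160
    N13: 217+42 = 259 > 110
    N14: 183+42 = 225 > 140
Round 3 — N13, N14, N2 seize.
  N13 sheds 259 L/s: no online neighbours, lost.
  N14 sheds 225 L/s: no online neighbours, lost.
  N2 sheds 207 L/s: no online neighbours, lost.
No further seizures.

3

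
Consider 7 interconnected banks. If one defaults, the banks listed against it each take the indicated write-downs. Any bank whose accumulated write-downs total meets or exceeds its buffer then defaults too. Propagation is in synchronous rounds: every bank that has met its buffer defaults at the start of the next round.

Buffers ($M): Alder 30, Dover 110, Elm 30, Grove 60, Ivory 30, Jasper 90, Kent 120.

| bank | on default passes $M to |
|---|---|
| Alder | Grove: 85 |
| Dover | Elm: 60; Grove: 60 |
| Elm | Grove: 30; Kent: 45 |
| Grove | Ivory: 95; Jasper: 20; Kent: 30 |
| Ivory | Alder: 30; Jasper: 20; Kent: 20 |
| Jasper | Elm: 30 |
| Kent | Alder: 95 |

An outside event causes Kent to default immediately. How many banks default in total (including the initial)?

Round 1 — Kent defaults (initial).
  Alder: +95 → 95 ≥ 30
Round 2 — Alder defaults.
  Grove: +85 → 85 ≥ 60
Round 3 — Grove defaults.
  Ivory: +95 → 95 ≥ 30
  Jasper: +20 → 20 < 90
Round 4 — Ivory defaults.
  Jasper: +20 → 40 < 90
No further defaults.

4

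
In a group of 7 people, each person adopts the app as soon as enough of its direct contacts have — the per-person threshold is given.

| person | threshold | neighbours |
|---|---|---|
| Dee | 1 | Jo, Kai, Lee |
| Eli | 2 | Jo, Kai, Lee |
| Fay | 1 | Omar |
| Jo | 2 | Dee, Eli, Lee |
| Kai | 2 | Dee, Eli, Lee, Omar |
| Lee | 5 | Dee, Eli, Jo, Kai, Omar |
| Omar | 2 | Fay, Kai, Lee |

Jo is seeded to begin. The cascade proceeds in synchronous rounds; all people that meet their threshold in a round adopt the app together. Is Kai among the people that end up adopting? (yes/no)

no

Round 1 — Jo adopts the app (initial).
Round 2 — checking thresholds:
  Dee: 1 of 3 neighbours ≥ 1, adopts the app.
  Eli: 1 of 3 neighbours < 2, holds.
  Lee: 1 of 5 neighbours < 5, holds.
Round 3 — no new adoptions; cascade stops.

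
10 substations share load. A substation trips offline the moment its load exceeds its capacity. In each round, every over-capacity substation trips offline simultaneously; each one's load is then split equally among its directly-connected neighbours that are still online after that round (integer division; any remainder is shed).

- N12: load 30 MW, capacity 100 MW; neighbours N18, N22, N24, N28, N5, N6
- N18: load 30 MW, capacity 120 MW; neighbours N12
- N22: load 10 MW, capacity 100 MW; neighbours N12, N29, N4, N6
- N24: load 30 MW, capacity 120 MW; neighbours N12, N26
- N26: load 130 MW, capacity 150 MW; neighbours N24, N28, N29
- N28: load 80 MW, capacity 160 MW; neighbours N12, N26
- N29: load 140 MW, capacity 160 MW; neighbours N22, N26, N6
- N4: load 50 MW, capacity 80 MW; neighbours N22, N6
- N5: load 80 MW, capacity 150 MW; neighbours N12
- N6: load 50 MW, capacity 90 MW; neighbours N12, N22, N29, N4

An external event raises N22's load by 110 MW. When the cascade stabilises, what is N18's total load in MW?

101

Round 1 — N22 at 120 > 100. N22 trips offline.
  N22 sheds 120 MW to N12, N29, N4, N6: 30 each.
    N12: 30+30 = 60 ≤ 100
    N29: 140+30 = 170 > 160
    N4: 50+30 = 80 ≤ 80
    N6: 50+30 = 80 ≤ 90
Round 2 — N29 trips offline.
  N29 sheds 170 MW to N26, N6: 85 each.
    N26: 130+85 = 215 > 150
    N6: 80+85 = 165 > 90
Round 3 — N26, N6 trip offline.
  N26 sheds 215 MW to N24, N28: 107 each (1 lost).
    N24: 30+107 = 137 > 120
    N28: 80+107 = 187 > 160
  N6 sheds 165 MW to N12, N4: 82 each (1 lost).
    N12: 60+82 = 142 > 100
    N4: 80+82 = 162 > 80
Round 4 — N12, N24, N28, N4 trip offline.
  N12 sheds 142 MW to N18, N5: 71 each.
    N18: 30+71 = 101 ≤ 120
    N5: 80+71 = 151 > 150
  N24 sheds 137 MW: no online neighbours, lost.
  N28 sheds 187 MW: no online neighbours, lost.
  N4 sheds 162 MW: no online neighbours, lost.
Round 5 — N5 trips offline.
  N5 sheds 151 MW: no online neighbours, lost.
No further trips.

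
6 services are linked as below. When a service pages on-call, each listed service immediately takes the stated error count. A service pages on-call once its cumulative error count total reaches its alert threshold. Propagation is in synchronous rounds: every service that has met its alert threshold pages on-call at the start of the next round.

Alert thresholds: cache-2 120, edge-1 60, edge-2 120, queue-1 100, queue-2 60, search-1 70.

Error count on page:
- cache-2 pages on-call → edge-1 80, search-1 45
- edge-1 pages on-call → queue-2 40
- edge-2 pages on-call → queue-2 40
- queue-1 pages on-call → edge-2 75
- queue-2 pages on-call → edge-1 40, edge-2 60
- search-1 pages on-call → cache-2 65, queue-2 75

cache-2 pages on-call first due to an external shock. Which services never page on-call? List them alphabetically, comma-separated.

edge-2, queue-1, queue-2, search-1

Round 1 — cache-2 pages on-call (initial).
  edge-1: +80 → 80 ≥ 60
  search-1: +45 → 45 < 70
Round 2 — edge-1 pages on-call.
  queue-2: +40 → 40 < 60
No further pages.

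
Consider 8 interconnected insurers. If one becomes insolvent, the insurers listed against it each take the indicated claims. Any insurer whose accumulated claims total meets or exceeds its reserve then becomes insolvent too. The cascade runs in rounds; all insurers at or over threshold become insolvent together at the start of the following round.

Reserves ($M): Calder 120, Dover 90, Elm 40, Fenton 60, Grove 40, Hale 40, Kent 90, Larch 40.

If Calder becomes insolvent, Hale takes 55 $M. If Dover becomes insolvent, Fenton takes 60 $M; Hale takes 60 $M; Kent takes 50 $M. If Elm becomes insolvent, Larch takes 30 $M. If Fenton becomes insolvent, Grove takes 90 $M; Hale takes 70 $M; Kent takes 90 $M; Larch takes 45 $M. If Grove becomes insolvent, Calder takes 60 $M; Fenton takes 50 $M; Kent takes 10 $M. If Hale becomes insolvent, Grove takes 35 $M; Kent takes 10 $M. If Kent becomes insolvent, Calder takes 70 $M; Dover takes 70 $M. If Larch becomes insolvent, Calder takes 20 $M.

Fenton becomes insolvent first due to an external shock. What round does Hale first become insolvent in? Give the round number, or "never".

2

Round 1 — Fenton becomes insolvent (initial).
  Grove: +90 → 90 ≥ 40
  Hale: +70 → 70 ≥ 40
  Kent: +90 → 90 ≥ 90
  Larch: +45 → 45 ≥ 40
Round 2 — Grove, Hale, Kent, Larch become insolvent.
  Calder: +60+70+20 → 150 ≥ 120
  Dover: +70 → 70 < 90
Round 3 — Calder becomes insolvent.
No further insolvencies.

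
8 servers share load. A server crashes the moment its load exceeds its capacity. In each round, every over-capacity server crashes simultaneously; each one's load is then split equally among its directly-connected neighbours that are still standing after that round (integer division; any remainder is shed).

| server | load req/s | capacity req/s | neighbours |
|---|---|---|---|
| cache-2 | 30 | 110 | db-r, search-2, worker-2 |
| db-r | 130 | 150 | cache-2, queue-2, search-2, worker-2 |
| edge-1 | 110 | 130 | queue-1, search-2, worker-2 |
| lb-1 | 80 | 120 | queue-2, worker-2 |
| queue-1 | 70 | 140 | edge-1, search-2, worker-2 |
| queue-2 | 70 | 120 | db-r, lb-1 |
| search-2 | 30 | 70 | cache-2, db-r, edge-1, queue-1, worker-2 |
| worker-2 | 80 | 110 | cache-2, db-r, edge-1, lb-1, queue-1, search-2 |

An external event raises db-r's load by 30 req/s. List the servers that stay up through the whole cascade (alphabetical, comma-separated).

lb-1, queue-2

Round 1 — db-r at 160 > 150. db-r crashes.
  db-r sheds 160 req/s to cache-2, queue-2, search-2, worker-2: 40 each.
    cache-2: 30+40 = 70 ≤ 110
    queue-2: 70+40 = 110 ≤ 120
    search-2: 30+40 = 70 ≤ 70
    worker-2: 80+40 = 120 > 110
Round 2 — worker-2 crashes.
  worker-2 sheds 120 req/s to cache-2, edge-1, lb-1, queue-1, search-2: 24 each.
    cache-2: 70+24 = 94 ≤ 110
    edge-1: 110+24 = 134 > 130
    lb-1: 80+24 = 104 ≤ 120
    queue-1: 70+24 = 94 ≤ 140
    search-2: 70+24 = 94 > 70
Round 3 — edge-1, search-2 crash.
  edge-1 sheds 134 req/s to queue-1: 134 each.
    queue-1: 94+134 = 228 > 140
  search-2 sheds 94 req/s to cache-2, queue-1: 47 each.
    cache-2: 94+47 = 141 > 110
    queue-1: 228+47 = 275 > 140
Round 4 — cache-2, queue-1 crash.
  cache-2 sheds 141 req/s: no online neighbours, lost.
  queue-1 sheds 275 req/s: no online neighbours, lost.
No further crashes.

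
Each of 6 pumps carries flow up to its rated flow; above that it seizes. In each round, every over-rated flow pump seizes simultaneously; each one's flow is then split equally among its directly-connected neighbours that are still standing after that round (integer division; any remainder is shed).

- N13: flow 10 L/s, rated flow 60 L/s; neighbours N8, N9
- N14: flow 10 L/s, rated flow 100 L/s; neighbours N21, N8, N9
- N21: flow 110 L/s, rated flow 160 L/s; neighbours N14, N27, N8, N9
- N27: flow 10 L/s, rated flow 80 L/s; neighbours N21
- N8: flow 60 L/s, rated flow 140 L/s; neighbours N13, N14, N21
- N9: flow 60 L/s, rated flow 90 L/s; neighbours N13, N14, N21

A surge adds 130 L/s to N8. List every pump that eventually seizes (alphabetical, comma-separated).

Round 1 — N8 at 190 > 140. N8 seizes.
  N8 sheds 190 L/s to N13, N14, N21: 63 each (1 lost).
    N13: 10+63 = 73 > 60
    N14: 10+63 = 73 ≤ 100
    N21: 110+63 = 173 > 160
Round 2 — N13, N21 seize.
  N13 sheds 73 L/s to N9: 73 each.
    N9: 60+73 = 133 > 90
  N21 sheds 173 L/s to N14, N27, N9: 57 each (2 lost).
    N14: 73+57 = 130 > 100
    N27: 10+57 = 67 ≤ 80
    N9: 133+57 = 190 > 90
Round 3 — N14, N9 seize.
  N14 sheds 130 L/s: no online neighbours, lost.
  N9 sheds 190 L/s: no online neighbours, lost.
No further seizures.

N13, N14, N21, N8, N9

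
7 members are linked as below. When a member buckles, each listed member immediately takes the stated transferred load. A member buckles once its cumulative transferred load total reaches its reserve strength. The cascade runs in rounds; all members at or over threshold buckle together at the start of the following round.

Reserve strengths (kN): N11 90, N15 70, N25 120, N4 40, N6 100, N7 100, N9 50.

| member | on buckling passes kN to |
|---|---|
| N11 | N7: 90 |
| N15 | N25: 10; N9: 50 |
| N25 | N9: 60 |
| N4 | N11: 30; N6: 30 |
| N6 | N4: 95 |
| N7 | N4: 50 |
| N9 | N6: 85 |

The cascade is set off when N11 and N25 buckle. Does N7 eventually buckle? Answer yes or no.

no

Round 1 — N11, N25 buckle (initial).
  N7: +90 → 90 < 100
  N9: +60 → 60 ≥ 50
Round 2 — N9 buckles.
  N6: +85 → 85 < 100
No further bucklings.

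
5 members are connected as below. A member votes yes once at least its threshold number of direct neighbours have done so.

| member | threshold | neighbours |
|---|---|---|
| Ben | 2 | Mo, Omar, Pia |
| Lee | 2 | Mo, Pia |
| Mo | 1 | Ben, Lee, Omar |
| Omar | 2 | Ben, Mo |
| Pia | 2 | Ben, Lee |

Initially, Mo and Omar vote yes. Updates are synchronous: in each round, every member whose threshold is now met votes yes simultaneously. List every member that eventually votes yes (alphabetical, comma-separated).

Ben, Mo, Omar

Round 1 — Mo, Omar vote yes (initial).
Round 2 — checking thresholds:
  Ben: 2 of 3 neighbours ≥ 2, votes yes.
  Lee: 1 of 2 neighbours < 2, holds.
Round 3 — no new yes votes; cascade stops.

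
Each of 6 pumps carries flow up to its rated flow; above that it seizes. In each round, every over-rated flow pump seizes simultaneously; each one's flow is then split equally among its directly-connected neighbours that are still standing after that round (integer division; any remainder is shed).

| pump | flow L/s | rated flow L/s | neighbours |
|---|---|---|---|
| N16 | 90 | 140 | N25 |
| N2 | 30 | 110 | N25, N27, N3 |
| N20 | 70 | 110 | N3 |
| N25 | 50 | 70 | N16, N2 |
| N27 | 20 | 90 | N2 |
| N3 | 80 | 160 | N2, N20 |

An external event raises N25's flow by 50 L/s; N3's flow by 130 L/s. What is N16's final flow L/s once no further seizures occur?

140

Round 1 — N25 at 100 > 70; N3 at 210 > 160. N25, N3 seize.
  N25 sheds 100 L/s to N16, N2: 50 each.
    N16: 90+50 = 140 ≤ 140
    N2: 30+50 = 80 ≤ 110
  N3 sheds 210 L/s to N2, N20: 105 each.
    N2: 80+105 = 185 > 110
    N20: 70+105 = 175 > 110
Round 2 — N2, N20 seize.
  N2 sheds 185 L/s to N27: 185 each.
    N27: 20+185 = 205 > 90
  N20 sheds 175 L/s: no online neighbours, lost.
Round 3 — N27 seizes.
  N27 sheds 205 L/s: no online neighbours, lost.
No further seizures.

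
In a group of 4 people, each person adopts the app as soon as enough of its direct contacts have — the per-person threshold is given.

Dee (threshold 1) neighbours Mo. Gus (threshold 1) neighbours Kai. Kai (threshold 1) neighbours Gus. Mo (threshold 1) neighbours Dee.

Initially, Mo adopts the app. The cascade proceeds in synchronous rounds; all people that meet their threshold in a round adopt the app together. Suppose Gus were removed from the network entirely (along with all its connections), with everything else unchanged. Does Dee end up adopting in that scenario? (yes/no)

With Gus removed:
Round 1 — Mo adopts the app (initial).
Round 2 — checking thresholds:
  Dee: 1 of 1 neighbours ≥ 1, adopts the app.
Round 3 — no new adoptions; cascade stops.

yes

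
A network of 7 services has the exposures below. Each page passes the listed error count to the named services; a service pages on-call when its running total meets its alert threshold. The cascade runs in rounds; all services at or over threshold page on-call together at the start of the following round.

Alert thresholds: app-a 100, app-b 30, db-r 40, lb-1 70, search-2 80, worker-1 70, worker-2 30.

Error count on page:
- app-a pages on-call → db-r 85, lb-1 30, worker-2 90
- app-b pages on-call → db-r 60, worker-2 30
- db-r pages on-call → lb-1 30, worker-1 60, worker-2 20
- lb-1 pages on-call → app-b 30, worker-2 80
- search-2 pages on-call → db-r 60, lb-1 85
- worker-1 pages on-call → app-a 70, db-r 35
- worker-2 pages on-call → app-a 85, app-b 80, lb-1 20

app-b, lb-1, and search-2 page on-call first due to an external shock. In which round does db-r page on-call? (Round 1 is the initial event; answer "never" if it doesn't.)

2

Round 1 — app-b, lb-1, search-2 page on-call (initial).
  db-r: +60+60 → 120 ≥ 40
  worker-2: +30+80 → 110 ≥ 30
Round 2 — db-r, worker-2 page on-call.
  app-a: +85 → 85 < 100
  worker-1: +60 → 60 < 70
No further pages.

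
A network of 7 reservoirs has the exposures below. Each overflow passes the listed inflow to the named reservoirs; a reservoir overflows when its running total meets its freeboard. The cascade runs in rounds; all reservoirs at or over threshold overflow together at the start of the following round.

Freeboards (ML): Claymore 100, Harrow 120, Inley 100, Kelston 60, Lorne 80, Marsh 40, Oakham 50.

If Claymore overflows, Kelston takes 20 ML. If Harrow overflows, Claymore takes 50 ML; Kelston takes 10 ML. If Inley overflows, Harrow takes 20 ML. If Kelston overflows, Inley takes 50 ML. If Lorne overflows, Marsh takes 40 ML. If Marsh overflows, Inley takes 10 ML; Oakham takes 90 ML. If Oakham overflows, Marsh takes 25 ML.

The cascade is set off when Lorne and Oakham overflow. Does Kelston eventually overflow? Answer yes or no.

Round 1 — Lorne, Oakham overflow (initial).
  Marsh: +40+25 → 65 ≥ 40
Round 2 — Marsh overflows.
  Inley: +10 → 10 < 100
No further overflows.

no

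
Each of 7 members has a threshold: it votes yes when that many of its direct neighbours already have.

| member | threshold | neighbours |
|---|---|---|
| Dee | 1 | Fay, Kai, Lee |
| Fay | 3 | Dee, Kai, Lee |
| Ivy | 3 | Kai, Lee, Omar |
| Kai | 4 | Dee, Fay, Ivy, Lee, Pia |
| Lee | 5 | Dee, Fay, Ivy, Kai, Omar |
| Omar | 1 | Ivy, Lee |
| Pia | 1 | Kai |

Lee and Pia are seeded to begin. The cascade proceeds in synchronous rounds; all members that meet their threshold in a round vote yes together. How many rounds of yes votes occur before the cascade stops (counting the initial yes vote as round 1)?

Round 1 — Lee, Pia vote yes (initial).
Round 2 — checking thresholds:
  Dee: 1 of 3 neighbours ≥ 1, votes yes.
  Fay: 1 of 3 neighbours < 3, holds.
  Ivy: 1 of 3 neighbours < 3, holds.
  Kai: 2 of 5 neighbours < 4, holds.
  Omar: 1 of 2 neighbours ≥ 1, votes yes.
Round 3 — no new yes votes; cascade stops.

2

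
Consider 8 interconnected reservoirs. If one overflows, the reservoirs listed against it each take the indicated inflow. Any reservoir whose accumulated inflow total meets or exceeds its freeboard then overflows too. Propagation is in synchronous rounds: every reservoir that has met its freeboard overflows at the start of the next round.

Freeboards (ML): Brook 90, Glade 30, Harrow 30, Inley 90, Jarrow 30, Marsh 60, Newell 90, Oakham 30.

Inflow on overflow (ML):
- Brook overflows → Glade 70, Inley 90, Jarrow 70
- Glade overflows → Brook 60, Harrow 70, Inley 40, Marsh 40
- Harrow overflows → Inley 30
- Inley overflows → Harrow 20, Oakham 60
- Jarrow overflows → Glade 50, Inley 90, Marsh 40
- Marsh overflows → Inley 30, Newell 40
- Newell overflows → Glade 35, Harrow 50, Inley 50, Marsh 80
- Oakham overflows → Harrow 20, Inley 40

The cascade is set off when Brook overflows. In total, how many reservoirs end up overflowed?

7

Round 1 — Brook overflows (initial).
  Glade: +70 → 70 ≥ 30
  Inley: +90 → 90 ≥ 90
  Jarrow: +70 → 70 ≥ 30
Round 2 — Glade, Inley, Jarrow overflow.
  Harrow: +70+20 → 90 ≥ 30
  Marsh: +40+40 → 80 ≥ 60
  Oakham: +60 → 60 ≥ 30
Round 3 — Harrow, Marsh, Oakham overflow.
  Newell: +40 → 40 < 90
No further overflows.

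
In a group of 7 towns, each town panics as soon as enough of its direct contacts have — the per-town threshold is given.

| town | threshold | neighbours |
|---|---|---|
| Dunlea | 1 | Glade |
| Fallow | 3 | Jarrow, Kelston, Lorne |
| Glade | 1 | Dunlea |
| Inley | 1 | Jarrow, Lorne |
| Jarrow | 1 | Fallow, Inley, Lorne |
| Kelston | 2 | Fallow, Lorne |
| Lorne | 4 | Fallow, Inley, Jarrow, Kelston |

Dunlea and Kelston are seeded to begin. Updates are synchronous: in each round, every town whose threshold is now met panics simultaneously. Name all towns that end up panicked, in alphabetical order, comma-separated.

Round 1 — Dunlea, Kelston panic (initial).
Round 2 — checking thresholds:
  Fallow: 1 of 3 neighbours < 3, holds.
  Glade: 1 of 1 neighbours ≥ 1, panics.
  Lorne: 1 of 4 neighbours < 4, holds.
Round 3 — no new panics; cascade stops.

Dunlea, Glade, Kelston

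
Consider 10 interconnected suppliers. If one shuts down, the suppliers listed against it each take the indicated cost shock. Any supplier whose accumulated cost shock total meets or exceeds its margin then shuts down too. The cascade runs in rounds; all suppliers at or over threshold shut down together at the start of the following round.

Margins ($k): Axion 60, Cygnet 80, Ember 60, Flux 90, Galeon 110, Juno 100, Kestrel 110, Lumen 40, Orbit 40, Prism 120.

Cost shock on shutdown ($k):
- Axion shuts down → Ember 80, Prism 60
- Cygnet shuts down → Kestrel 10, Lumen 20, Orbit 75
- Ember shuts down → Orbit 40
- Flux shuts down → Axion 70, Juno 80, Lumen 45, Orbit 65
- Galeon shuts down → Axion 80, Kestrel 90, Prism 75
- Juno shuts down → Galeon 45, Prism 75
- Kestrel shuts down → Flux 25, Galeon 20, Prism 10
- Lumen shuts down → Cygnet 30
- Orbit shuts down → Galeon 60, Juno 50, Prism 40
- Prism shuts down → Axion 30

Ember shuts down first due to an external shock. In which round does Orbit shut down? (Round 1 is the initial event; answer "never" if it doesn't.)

Round 1 — Ember shuts down (initial).
  Orbit: +40 → 40 ≥ 40
Round 2 — Orbit shuts down.
  Galeon: +60 → 60 < 110
  Juno: +50 → 50 < 100
  Prism: +40 → 40 < 120
No further shutdowns.

2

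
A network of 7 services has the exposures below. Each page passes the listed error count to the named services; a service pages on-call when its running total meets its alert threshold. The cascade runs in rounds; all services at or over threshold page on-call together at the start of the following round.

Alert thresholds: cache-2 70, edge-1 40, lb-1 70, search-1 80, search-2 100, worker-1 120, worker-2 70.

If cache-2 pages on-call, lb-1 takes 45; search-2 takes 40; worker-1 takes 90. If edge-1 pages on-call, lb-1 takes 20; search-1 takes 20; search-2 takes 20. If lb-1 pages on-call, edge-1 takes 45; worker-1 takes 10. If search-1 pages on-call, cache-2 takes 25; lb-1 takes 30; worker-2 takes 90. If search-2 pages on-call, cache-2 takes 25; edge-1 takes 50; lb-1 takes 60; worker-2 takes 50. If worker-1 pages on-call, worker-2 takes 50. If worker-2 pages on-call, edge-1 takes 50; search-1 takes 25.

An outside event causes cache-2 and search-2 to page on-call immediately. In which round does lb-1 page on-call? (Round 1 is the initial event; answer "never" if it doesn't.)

Round 1 — cache-2, search-2 page on-call (initial).
  edge-1: +50 → 50 ≥ 40
  lb-1: +45+60 → 105 ≥ 70
  worker-1: +90 → 90 < 120
  worker-2: +50 → 50 < 70
Round 2 — edge-1, lb-1 page on-call.
  search-1: +20 → 20 < 80
  worker-1: +10 → 100 < 120
No further pages.

2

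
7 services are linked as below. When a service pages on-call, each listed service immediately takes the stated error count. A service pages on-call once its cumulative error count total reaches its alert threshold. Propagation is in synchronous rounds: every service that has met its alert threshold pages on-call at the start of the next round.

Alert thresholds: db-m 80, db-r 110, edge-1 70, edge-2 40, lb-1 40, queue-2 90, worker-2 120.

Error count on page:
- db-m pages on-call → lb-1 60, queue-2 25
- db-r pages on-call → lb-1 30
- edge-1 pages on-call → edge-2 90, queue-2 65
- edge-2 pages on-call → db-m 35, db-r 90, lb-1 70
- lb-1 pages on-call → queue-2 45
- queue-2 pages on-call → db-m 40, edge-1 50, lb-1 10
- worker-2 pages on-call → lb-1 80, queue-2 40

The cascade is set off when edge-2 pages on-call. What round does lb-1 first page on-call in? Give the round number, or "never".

2

Round 1 — edge-2 pages on-call (initial).
  db-m: +35 → 35 < 80
  db-r: +90 → 90 < 110
  lb-1: +70 → 70 ≥ 40
Round 2 — lb-1 pages on-call.
  queue-2: +45 → 45 < 90
No further pages.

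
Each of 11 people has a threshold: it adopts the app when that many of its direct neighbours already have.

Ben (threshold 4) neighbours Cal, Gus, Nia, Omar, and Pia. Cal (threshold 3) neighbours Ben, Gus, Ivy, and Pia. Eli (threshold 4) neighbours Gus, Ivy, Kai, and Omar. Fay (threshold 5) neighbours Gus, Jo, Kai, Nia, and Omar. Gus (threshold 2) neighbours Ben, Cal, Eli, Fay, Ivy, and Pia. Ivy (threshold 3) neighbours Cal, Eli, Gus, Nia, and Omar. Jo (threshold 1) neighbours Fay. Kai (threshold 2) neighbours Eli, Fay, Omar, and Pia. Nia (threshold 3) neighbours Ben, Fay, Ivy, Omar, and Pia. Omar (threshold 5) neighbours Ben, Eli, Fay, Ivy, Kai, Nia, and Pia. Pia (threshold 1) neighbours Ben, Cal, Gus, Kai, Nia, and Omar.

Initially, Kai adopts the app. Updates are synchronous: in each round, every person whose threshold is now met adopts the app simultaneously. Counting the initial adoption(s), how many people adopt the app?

2

Round 1 — Kai adopts the app (initial).
Round 2 — checking thresholds:
  Eli: 1 of 4 neighbours < 4, holds.
  Fay: 1 of 5 neighbours < 5, holds.
  Omar: 1 of 7 neighbours < 5, holds.
  Pia: 1 of 6 neighbours ≥ 1, adopts the app.
Round 3 — no new adoptions; cascade stops.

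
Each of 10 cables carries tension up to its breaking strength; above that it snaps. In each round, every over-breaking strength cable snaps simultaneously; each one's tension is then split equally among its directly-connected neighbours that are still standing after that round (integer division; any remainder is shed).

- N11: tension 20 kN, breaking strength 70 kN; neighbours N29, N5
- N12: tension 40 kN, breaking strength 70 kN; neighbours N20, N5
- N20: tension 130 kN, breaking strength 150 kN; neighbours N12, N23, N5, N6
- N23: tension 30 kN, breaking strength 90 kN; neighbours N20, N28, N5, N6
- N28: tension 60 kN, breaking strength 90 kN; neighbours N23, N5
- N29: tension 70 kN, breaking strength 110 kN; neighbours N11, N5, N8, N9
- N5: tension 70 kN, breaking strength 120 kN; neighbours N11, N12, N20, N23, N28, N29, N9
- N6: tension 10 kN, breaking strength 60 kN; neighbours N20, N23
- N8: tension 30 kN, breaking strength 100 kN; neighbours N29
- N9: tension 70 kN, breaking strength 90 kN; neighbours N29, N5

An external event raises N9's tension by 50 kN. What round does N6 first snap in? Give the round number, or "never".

4

Round 1 — N9 at 120 > 90. N9 snaps.
  N9 sheds 120 kN to N29, N5: 60 each.
    N29: 70+60 = 130 > 110
    N5: 70+60 = 130 > 120
Round 2 — N29, N5 snap.
  N29 sheds 130 kN to N11, N8: 65 each.
    N11: 20+65 = 85 > 70
    N8: 30+65 = 95 ≤ 100
  N5 sheds 130 kN to N11, N12, N20, N23, N28: 26 each.
    N11: 85+26 = 111 > 70
    N12: 40+26 = 66 ≤ 70
    N20: 130+26 = 156 > 150
    N23: 30+26 = 56 ≤ 90
    N28: 60+26 = 86 ≤ 90
Round 3 — N11, N20 snap.
  N11 sheds 111 kN: no online neighbours, lost.
  N20 sheds 156 kN to N12, N23, N6: 52 each.
    N12: 66+52 = 118 > 70
    N23: 56+52 = 108 > 90
    N6: 10+52 = 62 > 60
Round 4 — N12, N23, N6 snap.
  N12 sheds 118 kN: no online neighbours, lost.
  N23 sheds 108 kN to N28: 108 each.
    N28: 86+108 = 194 > 90
  N6 sheds 62 kN: no online neighbours, lost.
Round 5 — N28 snaps.
  N28 sheds 194 kN: no online neighbours, lost.
No further breaks.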